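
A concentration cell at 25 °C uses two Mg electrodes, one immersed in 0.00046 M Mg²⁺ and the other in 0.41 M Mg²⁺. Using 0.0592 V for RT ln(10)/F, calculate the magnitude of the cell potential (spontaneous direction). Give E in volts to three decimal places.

+0.087 V

For a concentration cell E°cell = 0. The 0.41 M side is the cathode (reduction is favoured where [Mg²⁺] is higher).
With n = 2, E = −(0.0592/2) log([Mg²⁺]ₐₙ/[Mg²⁺]꜀ₐₜ) = −(0.0592/2) log(0.00046/0.41) = −(0.0592/2)(-2.950) = +0.087 V.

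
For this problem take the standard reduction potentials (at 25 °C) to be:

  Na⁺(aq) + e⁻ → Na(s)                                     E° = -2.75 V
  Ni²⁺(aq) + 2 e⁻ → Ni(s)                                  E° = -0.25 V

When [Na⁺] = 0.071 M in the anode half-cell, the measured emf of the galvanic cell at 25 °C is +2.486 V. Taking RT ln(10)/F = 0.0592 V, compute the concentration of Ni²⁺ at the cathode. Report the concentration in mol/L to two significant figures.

0.0017 M

Ni²⁺/Ni is the cathode, Na⁺/Na the anode: E°cell = +2.50 V, n = 2.
Overall reaction: Ni²⁺(aq) + 2 Na(s) → Ni(s) + 2 Na⁺(aq); Q = [Na⁺]^2/[Ni²⁺]^1.
From E = E° − (0.0592/n) log Q: log Q = (E° − E)·n/0.0592 = (+2.50 − (+2.486))·2/0.0592 = 0.4730.
So 1·log[Ni²⁺] = 2·log(0.071) − log Q = -2.2975 − (0.4730) = -2.7705; [Ni²⁺] = 10^(-2.7705) ≈ 0.0017 M.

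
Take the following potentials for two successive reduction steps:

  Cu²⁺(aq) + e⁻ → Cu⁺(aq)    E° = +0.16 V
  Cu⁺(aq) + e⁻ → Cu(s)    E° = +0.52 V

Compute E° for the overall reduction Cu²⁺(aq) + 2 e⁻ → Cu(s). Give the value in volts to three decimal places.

Standard free energies of sequential steps add: ΔG°₃ = ΔG°₁ + ΔG°₂, so n₃E°₃ = n₁E°₁ + n₂E°₂.
E°₃ = (1×+0.16 + 1×+0.52) / 2 = (+0.680) / 2 = +0.340 V.

+0.340 V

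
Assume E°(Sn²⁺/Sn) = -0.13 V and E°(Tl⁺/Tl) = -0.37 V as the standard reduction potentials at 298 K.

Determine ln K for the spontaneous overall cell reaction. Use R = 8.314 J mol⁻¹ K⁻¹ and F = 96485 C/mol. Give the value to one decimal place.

Cathode: Sn²⁺/Sn; anode: Tl⁺/Tl. E°cell = (-0.13) − (-0.37) = +0.24 V, with n = 2.
ΔG° = −nFE° = −RT ln K, so ln K = nFE°/(RT) = (2)(96485)(+0.24) / ((8.314)(298)) = 18.693.

18.7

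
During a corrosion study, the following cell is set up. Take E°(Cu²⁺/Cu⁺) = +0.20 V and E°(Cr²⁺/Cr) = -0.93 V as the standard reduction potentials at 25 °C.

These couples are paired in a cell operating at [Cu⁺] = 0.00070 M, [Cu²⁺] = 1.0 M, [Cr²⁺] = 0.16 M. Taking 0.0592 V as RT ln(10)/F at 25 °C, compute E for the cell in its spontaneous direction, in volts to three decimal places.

+1.340 V

Cu²⁺/Cu⁺ is the cathode (higher E°), Cr²⁺/Cr the anode: E°cell = +0.20 − (-0.93) = +1.13 V, n = 2.
Overall: 2 Cu²⁺(aq) + Cr(s) → 2 Cu⁺(aq) + Cr²⁺(aq)
Q = [Cu⁺]^2·[Cr²⁺] / ([Cu²⁺]^2); log Q = -7.106.
E = E° − (0.0592/n) log Q = +1.13 − (0.0592/2)(-7.106) = +1.340 V.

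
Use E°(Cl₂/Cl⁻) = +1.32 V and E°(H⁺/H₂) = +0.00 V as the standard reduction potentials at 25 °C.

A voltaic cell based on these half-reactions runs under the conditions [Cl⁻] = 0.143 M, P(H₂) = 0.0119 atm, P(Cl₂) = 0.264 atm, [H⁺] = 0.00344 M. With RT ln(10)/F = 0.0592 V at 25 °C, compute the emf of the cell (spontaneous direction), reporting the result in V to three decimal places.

Cl₂/Cl⁻ is the cathode (higher E°), H⁺/H₂ the anode: E°cell = +1.32 − (+0.00) = +1.32 V, n = 2.
Overall: Cl₂(g) + H₂(g) → 2 Cl⁻(aq) + 2 H⁺(aq)
Q = [Cl⁻]^2·[H⁺]^2 / (P(Cl₂)·P(H₂)); log Q = -4.113.
E = E° − (0.0592/n) log Q = +1.32 − (0.0592/2)(-4.113) = +1.442 V.

+1.442 V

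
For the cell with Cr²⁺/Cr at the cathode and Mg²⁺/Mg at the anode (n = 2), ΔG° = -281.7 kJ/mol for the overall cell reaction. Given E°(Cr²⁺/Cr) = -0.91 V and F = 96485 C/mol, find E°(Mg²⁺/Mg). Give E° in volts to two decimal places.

-2.37 V

E°cell = −ΔG°/(nF) = −(-281.7×10³)/((2)(96485)) = +1.460 V.
Since Cr²⁺/Cr is the cathode and Mg²⁺/Mg the anode, E°cell = E°(Cr²⁺/Cr) − E°(Mg²⁺/Mg).
So E°(Mg²⁺/Mg) = E°(Cr²⁺/Cr) − E°cell = (-0.91) − (+1.460) = -2.37 V.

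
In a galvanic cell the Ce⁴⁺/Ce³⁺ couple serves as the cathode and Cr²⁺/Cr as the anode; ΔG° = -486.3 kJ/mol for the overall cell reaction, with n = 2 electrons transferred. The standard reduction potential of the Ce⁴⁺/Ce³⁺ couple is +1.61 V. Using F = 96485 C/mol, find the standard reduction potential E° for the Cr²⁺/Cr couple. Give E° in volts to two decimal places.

-0.91 V

E°cell = −ΔG°/(nF) = −(-486.3×10³)/((2)(96485)) = +2.520 V.
Since Ce⁴⁺/Ce³⁺ is the cathode and Cr²⁺/Cr the anode, E°cell = E°(Ce⁴⁺/Ce³⁺) − E°(Cr²⁺/Cr).
So E°(Cr²⁺/Cr) = E°(Ce⁴⁺/Ce³⁺) − E°cell = (+1.61) − (+2.520) = -0.91 V.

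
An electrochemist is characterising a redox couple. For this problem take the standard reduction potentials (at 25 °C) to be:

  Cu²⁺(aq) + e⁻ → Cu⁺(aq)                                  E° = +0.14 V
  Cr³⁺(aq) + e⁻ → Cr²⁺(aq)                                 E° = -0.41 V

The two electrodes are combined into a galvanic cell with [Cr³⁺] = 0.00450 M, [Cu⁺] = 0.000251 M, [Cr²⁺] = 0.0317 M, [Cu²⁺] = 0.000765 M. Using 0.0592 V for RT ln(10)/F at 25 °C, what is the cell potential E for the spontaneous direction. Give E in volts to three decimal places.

+0.629 V

Cu²⁺/Cu⁺ is the cathode (higher E°), Cr³⁺/Cr²⁺ the anode: E°cell = +0.14 − (-0.41) = +0.55 V, n = 1.
Overall: Cu²⁺(aq) + Cr²⁺(aq) → Cu⁺(aq) + Cr³⁺(aq)
Q = [Cu⁺]·[Cr³⁺] / ([Cu²⁺]·[Cr²⁺]); log Q = -1.332.
E = E° − (0.0592/n) log Q = +0.55 − (0.0592/1)(-1.332) = +0.629 V.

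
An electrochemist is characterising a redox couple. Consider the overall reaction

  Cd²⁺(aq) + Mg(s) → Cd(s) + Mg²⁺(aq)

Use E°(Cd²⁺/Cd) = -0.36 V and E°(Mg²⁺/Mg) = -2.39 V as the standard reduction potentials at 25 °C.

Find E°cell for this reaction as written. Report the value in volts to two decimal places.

+2.03 V

The Cd²⁺/Cd couple has the higher reduction potential, so it is the cathode; Mg²⁺/Mg is oxidised at the anode.
E°cell = E°(cathode) − E°(anode) = (-0.36) − (-2.39) = +2.03 V.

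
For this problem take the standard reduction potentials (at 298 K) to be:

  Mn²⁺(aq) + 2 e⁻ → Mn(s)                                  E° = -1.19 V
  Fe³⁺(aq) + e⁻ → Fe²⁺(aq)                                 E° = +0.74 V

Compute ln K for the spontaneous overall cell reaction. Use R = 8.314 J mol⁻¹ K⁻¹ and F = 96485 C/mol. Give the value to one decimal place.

150.3

Cathode: Fe³⁺/Fe²⁺; anode: Mn²⁺/Mn. E°cell = (+0.74) − (-1.19) = +1.93 V, with n = 2.
ΔG° = −nFE° = −RT ln K, so ln K = nFE°/(RT) = (2)(96485)(+1.93) / ((8.314)(298)) = 150.321.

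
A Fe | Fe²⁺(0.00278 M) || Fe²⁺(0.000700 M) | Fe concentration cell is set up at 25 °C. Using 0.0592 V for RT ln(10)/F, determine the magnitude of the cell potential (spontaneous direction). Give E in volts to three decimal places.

For a concentration cell E°cell = 0. The 0.00278 M side is the cathode (reduction is favoured where [Fe²⁺] is higher).
With n = 2, E = −(0.0592/2) log([Fe²⁺]ₐₙ/[Fe²⁺]꜀ₐₜ) = −(0.0592/2) log(0.0007/0.00278) = −(0.0592/2)(-0.599) = +0.018 V.

+0.018 V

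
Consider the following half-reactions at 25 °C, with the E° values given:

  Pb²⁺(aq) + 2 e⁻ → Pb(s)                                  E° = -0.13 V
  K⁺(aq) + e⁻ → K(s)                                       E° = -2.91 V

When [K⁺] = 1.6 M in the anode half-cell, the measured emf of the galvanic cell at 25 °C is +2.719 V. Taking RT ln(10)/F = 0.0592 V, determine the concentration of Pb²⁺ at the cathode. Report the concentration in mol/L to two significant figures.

Pb²⁺/Pb is the cathode, K⁺/K the anode: E°cell = +2.78 V, n = 2.
Overall reaction: Pb²⁺(aq) + 2 K(s) → Pb(s) + 2 K⁺(aq); Q = [K⁺]^2/[Pb²⁺]^1.
From E = E° − (0.0592/n) log Q: log Q = (E° − E)·n/0.0592 = (+2.78 − (+2.719))·2/0.0592 = 2.0608.
So 1·log[Pb²⁺] = 2·log(1.6) − log Q = 0.4082 − (2.0608) = -1.6526; [Pb²⁺] = 10^(-1.6526) ≈ 0.022 M.

0.022 M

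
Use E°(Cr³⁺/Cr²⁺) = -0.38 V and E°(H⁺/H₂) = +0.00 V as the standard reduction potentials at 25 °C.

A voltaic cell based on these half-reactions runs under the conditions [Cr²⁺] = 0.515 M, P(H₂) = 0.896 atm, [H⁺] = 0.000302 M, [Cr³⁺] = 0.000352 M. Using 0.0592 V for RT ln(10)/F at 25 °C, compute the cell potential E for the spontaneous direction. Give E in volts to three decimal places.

+0.360 V

H⁺/H₂ is the cathode (higher E°), Cr³⁺/Cr²⁺ the anode: E°cell = +0.00 − (-0.38) = +0.38 V, n = 2.
Overall: 2 H⁺(aq) + 2 Cr²⁺(aq) → H₂(g) + 2 Cr³⁺(aq)
Q = P(H₂)·[Cr³⁺]^2 / ([H⁺]^2·[Cr²⁺]^2); log Q = 0.662.
E = E° − (0.0592/n) log Q = +0.38 − (0.0592/2)(0.662) = +0.360 V.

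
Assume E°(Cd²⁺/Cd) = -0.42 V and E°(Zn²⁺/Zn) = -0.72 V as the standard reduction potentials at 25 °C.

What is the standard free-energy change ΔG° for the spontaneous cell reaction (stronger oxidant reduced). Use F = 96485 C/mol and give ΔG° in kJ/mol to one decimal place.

-57.9 kJ/mol

Cd²⁺/Cd (E° = -0.42 V) is the cathode; Zn²⁺/Zn (E° = -0.72 V) is the anode, so E°cell = +0.30 V.
Balancing electrons gives n = 2 (lcm of 2 and 2).
ΔG° = −nFE° = −(2)(96485)(+0.30) = -57,891 J = -57.9 kJ/mol.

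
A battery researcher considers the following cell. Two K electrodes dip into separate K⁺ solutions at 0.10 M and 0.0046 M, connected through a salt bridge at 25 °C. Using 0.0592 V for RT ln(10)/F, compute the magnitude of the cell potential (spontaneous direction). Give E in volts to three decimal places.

+0.079 V

For a concentration cell E°cell = 0. The 0.10 M side is the cathode (reduction is favoured where [K⁺] is higher).
With n = 1, E = −(0.0592/1) log([K⁺]ₐₙ/[K⁺]꜀ₐₜ) = −(0.0592/1) log(0.0046/0.1) = −(0.0592/1)(-1.337) = +0.079 V.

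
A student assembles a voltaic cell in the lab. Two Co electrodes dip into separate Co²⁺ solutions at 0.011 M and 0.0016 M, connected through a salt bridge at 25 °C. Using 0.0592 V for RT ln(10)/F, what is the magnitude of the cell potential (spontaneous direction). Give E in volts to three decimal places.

+0.025 V

For a concentration cell E°cell = 0. The 0.011 M side is the cathode (reduction is favoured where [Co²⁺] is higher).
With n = 2, E = −(0.0592/2) log([Co²⁺]ₐₙ/[Co²⁺]꜀ₐₜ) = −(0.0592/2) log(0.0016/0.011) = −(0.0592/2)(-0.837) = +0.025 V.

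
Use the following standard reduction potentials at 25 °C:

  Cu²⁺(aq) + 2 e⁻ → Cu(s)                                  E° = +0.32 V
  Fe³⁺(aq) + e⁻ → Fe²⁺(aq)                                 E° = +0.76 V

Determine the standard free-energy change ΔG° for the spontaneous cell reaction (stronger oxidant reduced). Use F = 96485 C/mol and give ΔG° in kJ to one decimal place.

-84.9 kJ

Fe³⁺/Fe²⁺ (E° = +0.76 V) is the cathode; Cu²⁺/Cu (E° = +0.32 V) is the anode, so E°cell = +0.44 V.
Balancing electrons gives n = 2 (lcm of 1 and 2).
ΔG° = −nFE° = −(2)(96485)(+0.44) = -84,907 J = -84.9 kJ.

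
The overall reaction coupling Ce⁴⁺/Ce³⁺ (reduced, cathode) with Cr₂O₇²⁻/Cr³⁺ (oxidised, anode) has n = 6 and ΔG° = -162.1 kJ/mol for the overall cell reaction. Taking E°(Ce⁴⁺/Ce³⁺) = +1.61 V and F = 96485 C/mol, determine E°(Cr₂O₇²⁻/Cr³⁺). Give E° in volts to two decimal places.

E°cell = −ΔG°/(nF) = −(-162.1×10³)/((6)(96485)) = +0.280 V.
Since Ce⁴⁺/Ce³⁺ is the cathode and Cr₂O₇²⁻/Cr³⁺ the anode, E°cell = E°(Ce⁴⁺/Ce³⁺) − E°(Cr₂O₇²⁻/Cr³⁺).
So E°(Cr₂O₇²⁻/Cr³⁺) = E°(Ce⁴⁺/Ce³⁺) − E°cell = (+1.61) − (+0.280) = +1.33 V.

+1.33 V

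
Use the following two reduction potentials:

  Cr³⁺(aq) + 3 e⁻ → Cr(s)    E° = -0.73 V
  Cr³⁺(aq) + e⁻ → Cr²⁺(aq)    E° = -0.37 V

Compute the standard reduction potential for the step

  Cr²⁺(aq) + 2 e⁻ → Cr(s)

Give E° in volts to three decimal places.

-0.910 V

Sequential free energies add, so n₃E°₃ = n₁E°₁ + n₂E°₂.
With n₃ = 3, and the known step contributing 1×(-0.37) V, the unknown satisfies 2·E° = 3×(-0.73) − 1×(-0.37) = -1.820.
E° = -1.820 / 2 = -0.910 V.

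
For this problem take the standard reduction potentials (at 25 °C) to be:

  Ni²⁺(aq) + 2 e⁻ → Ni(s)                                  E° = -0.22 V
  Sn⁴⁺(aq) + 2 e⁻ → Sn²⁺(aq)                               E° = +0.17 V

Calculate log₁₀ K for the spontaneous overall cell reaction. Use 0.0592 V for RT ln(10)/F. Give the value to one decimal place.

13.2

Cathode: Sn⁴⁺/Sn²⁺; anode: Ni²⁺/Ni. E°cell = +0.39 V, n = 2.
log K = nE°cell / 0.0592 = (2)(+0.39) / 0.0592 = 13.2.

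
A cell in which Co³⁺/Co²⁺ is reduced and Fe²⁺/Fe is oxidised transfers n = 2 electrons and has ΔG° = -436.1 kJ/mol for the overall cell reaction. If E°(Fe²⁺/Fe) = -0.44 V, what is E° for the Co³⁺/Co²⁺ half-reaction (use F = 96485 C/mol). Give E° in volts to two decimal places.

E°cell = −ΔG°/(nF) = −(-436.1×10³)/((2)(96485)) = +2.260 V.
Since Co³⁺/Co²⁺ is the cathode and Fe²⁺/Fe the anode, E°cell = E°(Co³⁺/Co²⁺) − E°(Fe²⁺/Fe).
So E°(Co³⁺/Co²⁺) = E°cell + E°(Fe²⁺/Fe) = +2.260 + (-0.44) = +1.82 V.

+1.82 V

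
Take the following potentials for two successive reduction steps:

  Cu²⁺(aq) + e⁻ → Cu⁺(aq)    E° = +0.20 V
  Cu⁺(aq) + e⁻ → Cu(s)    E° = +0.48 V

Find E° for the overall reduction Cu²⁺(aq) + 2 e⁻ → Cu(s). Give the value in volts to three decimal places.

+0.340 V

Adding the free-energy changes (−nFE°) of the two steps gives −n₃FE°₃ = −n₁FE°₁ − n₂FE°₂.
E°₃ = (1×+0.20 + 1×+0.48) / 2 = (+0.680) / 2 = +0.340 V.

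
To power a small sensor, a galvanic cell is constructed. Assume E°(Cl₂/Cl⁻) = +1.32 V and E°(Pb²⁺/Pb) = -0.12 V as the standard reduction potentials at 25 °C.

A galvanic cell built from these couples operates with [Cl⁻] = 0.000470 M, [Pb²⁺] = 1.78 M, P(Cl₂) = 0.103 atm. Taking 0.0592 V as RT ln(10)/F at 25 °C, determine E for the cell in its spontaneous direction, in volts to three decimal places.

Cl₂/Cl⁻ is the cathode (higher E°), Pb²⁺/Pb the anode: E°cell = +1.32 − (-0.12) = +1.44 V, n = 2.
Overall: Cl₂(g) + Pb(s) → 2 Cl⁻(aq) + Pb²⁺(aq)
Q = [Cl⁻]^2·[Pb²⁺] / (P(Cl₂)); log Q = -5.418.
E = E° − (0.0592/n) log Q = +1.44 − (0.0592/2)(-5.418) = +1.600 V.

+1.600 V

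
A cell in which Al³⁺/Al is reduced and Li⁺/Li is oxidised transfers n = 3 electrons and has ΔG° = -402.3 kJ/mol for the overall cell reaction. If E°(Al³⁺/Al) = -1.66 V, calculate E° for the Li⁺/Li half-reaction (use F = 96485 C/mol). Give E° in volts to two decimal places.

-3.05 V

E°cell = −ΔG°/(nF) = −(-402.3×10³)/((3)(96485)) = +1.390 V.
Since Al³⁺/Al is the cathode and Li⁺/Li the anode, E°cell = E°(Al³⁺/Al) − E°(Li⁺/Li).
So E°(Li⁺/Li) = E°(Al³⁺/Al) − E°cell = (-1.66) − (+1.390) = -3.05 V.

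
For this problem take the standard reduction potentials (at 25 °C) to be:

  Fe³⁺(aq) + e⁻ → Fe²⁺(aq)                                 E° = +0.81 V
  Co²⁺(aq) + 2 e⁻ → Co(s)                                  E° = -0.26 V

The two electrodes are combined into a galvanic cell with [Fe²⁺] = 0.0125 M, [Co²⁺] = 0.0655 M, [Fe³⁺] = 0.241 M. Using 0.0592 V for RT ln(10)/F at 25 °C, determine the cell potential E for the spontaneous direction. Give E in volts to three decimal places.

Fe³⁺/Fe²⁺ is the cathode (higher E°), Co²⁺/Co the anode: E°cell = +0.81 − (-0.26) = +1.07 V, n = 2.
Overall: 2 Fe³⁺(aq) + Co(s) → 2 Fe²⁺(aq) + Co²⁺(aq)
Q = [Fe²⁺]^2·[Co²⁺] / ([Fe³⁺]^2); log Q = -3.754.
E = E° − (0.0592/n) log Q = +1.07 − (0.0592/2)(-3.754) = +1.181 V.

+1.181 V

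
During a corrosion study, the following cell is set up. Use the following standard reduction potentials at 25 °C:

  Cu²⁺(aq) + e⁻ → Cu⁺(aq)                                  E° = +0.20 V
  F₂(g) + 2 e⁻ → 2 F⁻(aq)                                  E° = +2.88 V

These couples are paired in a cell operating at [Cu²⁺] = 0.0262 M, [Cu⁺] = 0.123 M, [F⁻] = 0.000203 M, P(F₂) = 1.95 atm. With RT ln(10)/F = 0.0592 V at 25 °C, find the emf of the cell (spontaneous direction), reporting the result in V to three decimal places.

F₂/F⁻ is the cathode (higher E°), Cu²⁺/Cu⁺ the anode: E°cell = +2.88 − (+0.20) = +2.68 V, n = 2.
Overall: F₂(g) + 2 Cu⁺(aq) → 2 F⁻(aq) + 2 Cu²⁺(aq)
Q = [F⁻]^2·[Cu²⁺]^2 / (P(F₂)·[Cu⁺]^2); log Q = -9.018.
E = E° − (0.0592/n) log Q = +2.68 − (0.0592/2)(-9.018) = +2.947 V.

+2.947 V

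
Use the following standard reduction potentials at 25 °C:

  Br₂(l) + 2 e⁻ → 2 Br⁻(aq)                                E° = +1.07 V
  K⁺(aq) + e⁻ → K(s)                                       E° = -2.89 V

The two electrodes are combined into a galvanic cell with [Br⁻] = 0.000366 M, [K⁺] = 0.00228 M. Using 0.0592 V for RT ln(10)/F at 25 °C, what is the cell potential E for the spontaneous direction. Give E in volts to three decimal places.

+4.320 V

Br₂/Br⁻ is the cathode (higher E°), K⁺/K the anode: E°cell = +1.07 − (-2.89) = +3.96 V, n = 2.
Overall: Br₂(l) + 2 K(s) → 2 Br⁻(aq) + 2 K⁺(aq)
Q = [Br⁻]^2·[K⁺]^2; log Q = -12.157.
E = E° − (0.0592/n) log Q = +3.96 − (0.0592/2)(-12.157) = +4.320 V.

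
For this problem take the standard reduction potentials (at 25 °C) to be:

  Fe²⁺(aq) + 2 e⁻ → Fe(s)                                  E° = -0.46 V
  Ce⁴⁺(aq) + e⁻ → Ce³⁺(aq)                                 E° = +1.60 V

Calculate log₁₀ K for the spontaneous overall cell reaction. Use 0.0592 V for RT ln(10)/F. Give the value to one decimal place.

69.6

Cathode: Ce⁴⁺/Ce³⁺; anode: Fe²⁺/Fe. E°cell = +2.06 V, n = 2.
log K = nE°cell / 0.0592 = (2)(+2.06) / 0.0592 = 69.6.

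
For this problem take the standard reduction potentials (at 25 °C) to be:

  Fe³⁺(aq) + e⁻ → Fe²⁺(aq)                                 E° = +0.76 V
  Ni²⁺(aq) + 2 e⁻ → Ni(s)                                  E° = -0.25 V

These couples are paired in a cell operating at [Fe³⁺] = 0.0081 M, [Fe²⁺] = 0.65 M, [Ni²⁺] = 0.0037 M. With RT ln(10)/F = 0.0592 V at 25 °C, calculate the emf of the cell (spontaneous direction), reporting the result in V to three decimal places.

Fe³⁺/Fe²⁺ is the cathode (higher E°), Ni²⁺/Ni the anode: E°cell = +0.76 − (-0.25) = +1.01 V, n = 2.
Overall: 2 Fe³⁺(aq) + Ni(s) → 2 Fe²⁺(aq) + Ni²⁺(aq)
Q = [Fe²⁺]^2·[Ni²⁺] / ([Fe³⁺]^2); log Q = 1.377.
E = E° − (0.0592/n) log Q = +1.01 − (0.0592/2)(1.377) = +0.969 V.

+0.969 V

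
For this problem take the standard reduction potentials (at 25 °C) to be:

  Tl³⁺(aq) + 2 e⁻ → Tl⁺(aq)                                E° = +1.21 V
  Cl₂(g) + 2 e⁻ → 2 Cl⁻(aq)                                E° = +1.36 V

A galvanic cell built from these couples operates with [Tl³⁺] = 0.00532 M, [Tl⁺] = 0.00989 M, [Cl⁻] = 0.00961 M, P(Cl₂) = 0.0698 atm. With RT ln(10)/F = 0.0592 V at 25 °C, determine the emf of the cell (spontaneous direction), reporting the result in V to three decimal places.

Cl₂/Cl⁻ is the cathode (higher E°), Tl³⁺/Tl⁺ the anode: E°cell = +1.36 − (+1.21) = +0.15 V, n = 2.
Overall: Cl₂(g) + Tl⁺(aq) → 2 Cl⁻(aq) + Tl³⁺(aq)
Q = [Cl⁻]^2·[Tl³⁺] / (P(Cl₂)·[Tl⁺]); log Q = -3.148.
E = E° − (0.0592/n) log Q = +0.15 − (0.0592/2)(-3.148) = +0.243 V.

+0.243 V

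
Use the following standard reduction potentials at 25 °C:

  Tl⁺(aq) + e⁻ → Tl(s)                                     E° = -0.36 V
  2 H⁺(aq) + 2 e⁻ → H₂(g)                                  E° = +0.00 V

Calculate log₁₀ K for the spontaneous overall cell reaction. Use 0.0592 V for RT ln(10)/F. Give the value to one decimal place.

Cathode: H⁺/H₂; anode: Tl⁺/Tl. E°cell = +0.36 V, n = 2.
log K = nE°cell / 0.0592 = (2)(+0.36) / 0.0592 = 12.2.

12.2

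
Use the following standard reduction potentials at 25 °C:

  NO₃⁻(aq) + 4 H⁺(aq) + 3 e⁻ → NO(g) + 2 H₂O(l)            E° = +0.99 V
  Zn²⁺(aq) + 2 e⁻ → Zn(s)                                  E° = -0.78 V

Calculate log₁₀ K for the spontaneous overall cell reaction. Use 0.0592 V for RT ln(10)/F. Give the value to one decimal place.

Cathode: NO₃⁻/NO; anode: Zn²⁺/Zn. E°cell = +1.77 V, n = 6.
log K = nE°cell / 0.0592 = (6)(+1.77) / 0.0592 = 179.4.

179.4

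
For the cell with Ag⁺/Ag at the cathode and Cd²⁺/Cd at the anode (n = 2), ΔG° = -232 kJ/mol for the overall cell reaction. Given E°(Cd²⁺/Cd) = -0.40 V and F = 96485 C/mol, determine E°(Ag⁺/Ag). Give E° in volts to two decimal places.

+0.80 V

E°cell = −ΔG°/(nF) = −(-232×10³)/((2)(96485)) = +1.202 V.
Since Ag⁺/Ag is the cathode and Cd²⁺/Cd the anode, E°cell = E°(Ag⁺/Ag) − E°(Cd²⁺/Cd).
So E°(Ag⁺/Ag) = E°cell + E°(Cd²⁺/Cd) = +1.202 + (-0.40) = +0.80 V.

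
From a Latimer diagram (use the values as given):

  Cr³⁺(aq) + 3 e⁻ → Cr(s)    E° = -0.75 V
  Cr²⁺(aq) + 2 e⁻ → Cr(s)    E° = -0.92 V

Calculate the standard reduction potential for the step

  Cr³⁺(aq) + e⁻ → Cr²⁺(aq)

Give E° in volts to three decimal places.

-0.410 V

Sequential free energies add, so n₃E°₃ = n₁E°₁ + n₂E°₂.
With n₃ = 3, and the known step contributing 2×(-0.92) V, the unknown satisfies 1·E° = 3×(-0.75) − 2×(-0.92) = -0.410.
E° = -0.410 / 1 = -0.410 V.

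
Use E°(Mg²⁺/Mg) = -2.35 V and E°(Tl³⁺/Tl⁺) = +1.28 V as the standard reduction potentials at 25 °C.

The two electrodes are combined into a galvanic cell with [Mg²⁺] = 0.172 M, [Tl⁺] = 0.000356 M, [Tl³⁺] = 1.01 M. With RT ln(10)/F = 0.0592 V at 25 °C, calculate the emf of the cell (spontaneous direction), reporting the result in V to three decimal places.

+3.755 V

Tl³⁺/Tl⁺ is the cathode (higher E°), Mg²⁺/Mg the anode: E°cell = +1.28 − (-2.35) = +3.63 V, n = 2.
Overall: Tl³⁺(aq) + Mg(s) → Tl⁺(aq) + Mg²⁺(aq)
Q = [Tl⁺]·[Mg²⁺] / ([Tl³⁺]); log Q = -4.217.
E = E° − (0.0592/n) log Q = +3.63 − (0.0592/2)(-4.217) = +3.755 V.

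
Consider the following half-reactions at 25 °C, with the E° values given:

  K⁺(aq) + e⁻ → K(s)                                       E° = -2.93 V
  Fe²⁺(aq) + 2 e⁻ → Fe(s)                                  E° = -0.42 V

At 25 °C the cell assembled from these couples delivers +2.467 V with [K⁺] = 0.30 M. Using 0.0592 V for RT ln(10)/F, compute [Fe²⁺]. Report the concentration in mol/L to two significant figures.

Fe²⁺/Fe is the cathode, K⁺/K the anode: E°cell = +2.51 V, n = 2.
Overall reaction: Fe²⁺(aq) + 2 K(s) → Fe(s) + 2 K⁺(aq); Q = [K⁺]^2/[Fe²⁺]^1.
From E = E° − (0.0592/n) log Q: log Q = (E° − E)·n/0.0592 = (+2.51 − (+2.467))·2/0.0592 = 1.4527.
So 1·log[Fe²⁺] = 2·log(0.3) − log Q = -1.0458 − (1.4527) = -2.4985; [Fe²⁺] = 10^(-2.4985) ≈ 0.0032 M.

0.0032 M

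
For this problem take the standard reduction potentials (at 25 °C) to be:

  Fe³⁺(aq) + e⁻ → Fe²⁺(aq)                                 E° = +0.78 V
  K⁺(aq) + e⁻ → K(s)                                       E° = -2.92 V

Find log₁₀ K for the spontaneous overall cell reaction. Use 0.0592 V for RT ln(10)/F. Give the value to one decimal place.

Cathode: Fe³⁺/Fe²⁺; anode: K⁺/K. E°cell = +3.70 V, n = 1.
log K = nE°cell / 0.0592 = (1)(+3.70) / 0.0592 = 62.5.

62.5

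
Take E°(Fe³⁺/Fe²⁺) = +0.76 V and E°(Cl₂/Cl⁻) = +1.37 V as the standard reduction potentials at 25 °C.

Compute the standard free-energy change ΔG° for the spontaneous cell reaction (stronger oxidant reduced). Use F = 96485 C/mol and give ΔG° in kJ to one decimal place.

-117.7 kJ

Cl₂/Cl⁻ (E° = +1.37 V) is the cathode; Fe³⁺/Fe²⁺ (E° = +0.76 V) is the anode, so E°cell = +0.61 V.
Balancing electrons gives n = 2 (lcm of 2 and 1).
ΔG° = −nFE° = −(2)(96485)(+0.61) = -117,712 J = -117.7 kJ.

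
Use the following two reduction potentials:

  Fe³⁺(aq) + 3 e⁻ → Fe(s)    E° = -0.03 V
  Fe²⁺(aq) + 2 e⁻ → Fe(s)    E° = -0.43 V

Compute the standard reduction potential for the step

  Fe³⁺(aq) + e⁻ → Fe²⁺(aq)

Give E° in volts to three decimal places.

Sequential free energies add, so n₃E°₃ = n₁E°₁ + n₂E°₂.
With n₃ = 3, and the known step contributing 2×(-0.43) V, the unknown satisfies 1·E° = 3×(-0.03) − 2×(-0.43) = +0.770.
E° = +0.770 / 1 = +0.770 V.

+0.770 V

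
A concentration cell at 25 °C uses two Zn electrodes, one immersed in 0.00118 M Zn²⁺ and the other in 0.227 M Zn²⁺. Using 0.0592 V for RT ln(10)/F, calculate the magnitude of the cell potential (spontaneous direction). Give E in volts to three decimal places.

For a concentration cell E°cell = 0. The 0.227 M side is the cathode (reduction is favoured where [Zn²⁺] is higher).
With n = 2, E = −(0.0592/2) log([Zn²⁺]ₐₙ/[Zn²⁺]꜀ₐₜ) = −(0.0592/2) log(0.00118/0.227) = −(0.0592/2)(-2.284) = +0.068 V.

+0.068 V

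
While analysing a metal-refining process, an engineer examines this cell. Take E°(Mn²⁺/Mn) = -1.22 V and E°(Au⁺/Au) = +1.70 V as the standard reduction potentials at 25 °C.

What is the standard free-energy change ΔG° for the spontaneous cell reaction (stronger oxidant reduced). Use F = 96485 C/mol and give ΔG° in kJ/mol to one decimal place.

Au⁺/Au (E° = +1.70 V) is the cathode; Mn²⁺/Mn (E° = -1.22 V) is the anode, so E°cell = +2.92 V.
Balancing electrons gives n = 2 (lcm of 1 and 2).
ΔG° = −nFE° = −(2)(96485)(+2.92) = -563,472 J = -563.5 kJ/mol.

-563.5 kJ/mol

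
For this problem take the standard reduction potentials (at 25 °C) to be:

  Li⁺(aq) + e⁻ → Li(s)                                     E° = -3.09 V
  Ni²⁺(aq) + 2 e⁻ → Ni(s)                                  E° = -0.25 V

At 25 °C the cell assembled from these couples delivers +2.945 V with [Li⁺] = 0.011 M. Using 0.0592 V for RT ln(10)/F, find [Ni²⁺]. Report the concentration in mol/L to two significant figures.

Ni²⁺/Ni is the cathode, Li⁺/Li the anode: E°cell = +2.84 V, n = 2.
Overall reaction: Ni²⁺(aq) + 2 Li(s) → Ni(s) + 2 Li⁺(aq); Q = [Li⁺]^2/[Ni²⁺]^1.
From E = E° − (0.0592/n) log Q: log Q = (E° − E)·n/0.0592 = (+2.84 − (+2.945))·2/0.0592 = -3.5473.
So 1·log[Ni²⁺] = 2·log(0.011) − log Q = -3.9172 − (-3.5473) = -0.3699; [Ni²⁺] = 10^(-0.3699) ≈ 0.43 M.

0.43 M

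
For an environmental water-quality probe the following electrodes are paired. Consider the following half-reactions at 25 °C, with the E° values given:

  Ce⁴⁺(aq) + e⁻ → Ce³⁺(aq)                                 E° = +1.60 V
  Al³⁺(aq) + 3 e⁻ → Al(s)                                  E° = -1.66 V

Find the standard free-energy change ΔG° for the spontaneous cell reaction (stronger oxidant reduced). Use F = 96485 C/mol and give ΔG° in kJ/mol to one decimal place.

Ce⁴⁺/Ce³⁺ (E° = +1.60 V) is the cathode; Al³⁺/Al (E° = -1.66 V) is the anode, so E°cell = +3.26 V.
Balancing electrons gives n = 3 (lcm of 1 and 3).
ΔG° = −nFE° = −(3)(96485)(+3.26) = -943,623 J = -943.6 kJ/mol.

-943.6 kJ/mol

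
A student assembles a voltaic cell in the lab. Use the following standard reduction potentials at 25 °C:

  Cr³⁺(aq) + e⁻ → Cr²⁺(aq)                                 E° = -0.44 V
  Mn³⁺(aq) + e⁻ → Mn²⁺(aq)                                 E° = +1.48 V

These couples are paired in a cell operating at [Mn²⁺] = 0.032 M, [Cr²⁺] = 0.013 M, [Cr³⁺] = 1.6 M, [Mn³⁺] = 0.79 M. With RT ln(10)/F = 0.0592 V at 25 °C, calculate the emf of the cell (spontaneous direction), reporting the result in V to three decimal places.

Mn³⁺/Mn²⁺ is the cathode (higher E°), Cr³⁺/Cr²⁺ the anode: E°cell = +1.48 − (-0.44) = +1.92 V, n = 1.
Overall: Mn³⁺(aq) + Cr²⁺(aq) → Mn²⁺(aq) + Cr³⁺(aq)
Q = [Mn²⁺]·[Cr³⁺] / ([Mn³⁺]·[Cr²⁺]); log Q = 0.698.
E = E° − (0.0592/n) log Q = +1.92 − (0.0592/1)(0.698) = +1.879 V.

+1.879 V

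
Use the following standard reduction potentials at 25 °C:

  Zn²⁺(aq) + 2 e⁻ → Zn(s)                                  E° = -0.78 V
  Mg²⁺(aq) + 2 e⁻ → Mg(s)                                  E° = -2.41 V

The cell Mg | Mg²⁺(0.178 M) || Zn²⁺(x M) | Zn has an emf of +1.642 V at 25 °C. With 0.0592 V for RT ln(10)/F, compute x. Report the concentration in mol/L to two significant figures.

Zn²⁺/Zn is the cathode, Mg²⁺/Mg the anode: E°cell = +1.63 V, n = 2.
Overall reaction: Zn²⁺(aq) + Mg(s) → Zn(s) + Mg²⁺(aq); Q = [Mg²⁺]^1/[Zn²⁺]^1.
From E = E° − (0.0592/n) log Q: log Q = (E° − E)·n/0.0592 = (+1.63 − (+1.642))·2/0.0592 = -0.4054.
So 1·log[Zn²⁺] = 1·log(0.178) − log Q = -0.7496 − (-0.4054) = -0.3442; [Zn²⁺] = 10^(-0.3442) ≈ 0.45 M.

0.45 M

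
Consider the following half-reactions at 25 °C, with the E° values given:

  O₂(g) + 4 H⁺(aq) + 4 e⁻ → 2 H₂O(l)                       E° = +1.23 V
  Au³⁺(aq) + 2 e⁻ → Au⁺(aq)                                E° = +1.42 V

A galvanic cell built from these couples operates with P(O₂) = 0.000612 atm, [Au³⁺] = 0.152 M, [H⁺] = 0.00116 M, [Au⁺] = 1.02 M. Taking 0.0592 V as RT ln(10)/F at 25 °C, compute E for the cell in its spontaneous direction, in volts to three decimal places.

+0.387 V

Au³⁺/Au⁺ is the cathode (higher E°), O₂/H₂O the anode: E°cell = +1.42 − (+1.23) = +0.19 V, n = 4.
Overall: 2 Au³⁺(aq) + 2 H₂O(l) → 2 Au⁺(aq) + O₂(g) + 4 H⁺(aq)
Q = [Au⁺]^2·P(O₂)·[H⁺]^4 / ([Au³⁺]^2); log Q = -13.302.
E = E° − (0.0592/n) log Q = +0.19 − (0.0592/4)(-13.302) = +0.387 V.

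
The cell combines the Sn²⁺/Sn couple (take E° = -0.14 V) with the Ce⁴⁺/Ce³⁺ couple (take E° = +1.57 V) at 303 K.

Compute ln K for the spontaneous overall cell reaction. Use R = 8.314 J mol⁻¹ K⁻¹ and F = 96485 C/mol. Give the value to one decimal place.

Cathode: Ce⁴⁺/Ce³⁺; anode: Sn²⁺/Sn. E°cell = (+1.57) − (-0.14) = +1.71 V, with n = 2.
ΔG° = −nFE° = −RT ln K, so ln K = nFE°/(RT) = (2)(96485)(+1.71) / ((8.314)(303)) = 130.989.

131.0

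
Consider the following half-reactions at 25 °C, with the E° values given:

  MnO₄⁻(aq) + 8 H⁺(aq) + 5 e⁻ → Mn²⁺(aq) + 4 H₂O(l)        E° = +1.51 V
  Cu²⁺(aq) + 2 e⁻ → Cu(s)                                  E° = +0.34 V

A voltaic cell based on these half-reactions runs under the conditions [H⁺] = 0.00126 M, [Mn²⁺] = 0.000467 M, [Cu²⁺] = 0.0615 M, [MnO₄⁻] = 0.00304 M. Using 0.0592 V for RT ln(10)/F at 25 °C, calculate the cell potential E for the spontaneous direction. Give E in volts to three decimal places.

MnO₄⁻/Mn²⁺ is the cathode (higher E°), Cu²⁺/Cu the anode: E°cell = +1.51 − (+0.34) = +1.17 V, n = 10.
Overall: 2 MnO₄⁻(aq) + 16 H⁺(aq) + 5 Cu(s) → 2 Mn²⁺(aq) + 8 H₂O(l) + 5 Cu²⁺(aq)
Q = [Mn²⁺]^2·[Cu²⁺]^5 / ([MnO₄⁻]^2·[H⁺]^16); log Q = 38.711.
E = E° − (0.0592/n) log Q = +1.17 − (0.0592/10)(38.711) = +0.941 V.

+0.941 V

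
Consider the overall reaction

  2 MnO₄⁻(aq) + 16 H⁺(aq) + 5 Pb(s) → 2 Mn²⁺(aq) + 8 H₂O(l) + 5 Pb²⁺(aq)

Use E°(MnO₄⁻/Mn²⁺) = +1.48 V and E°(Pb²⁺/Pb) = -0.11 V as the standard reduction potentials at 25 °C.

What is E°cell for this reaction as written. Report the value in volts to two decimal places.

+1.59 V

The MnO₄⁻/Mn²⁺ couple has the higher reduction potential, so it is the cathode; Pb²⁺/Pb is oxidised at the anode.
E°cell = E°(cathode) − E°(anode) = (+1.48) − (-0.11) = +1.59 V.
Since E°cell > 0, the reaction is spontaneous under standard conditions.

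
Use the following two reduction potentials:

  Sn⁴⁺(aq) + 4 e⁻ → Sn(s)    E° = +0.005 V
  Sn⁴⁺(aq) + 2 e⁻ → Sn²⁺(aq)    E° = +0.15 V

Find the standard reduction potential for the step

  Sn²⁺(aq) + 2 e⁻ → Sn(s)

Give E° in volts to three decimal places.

Sequential free energies add, so n₃E°₃ = n₁E°₁ + n₂E°₂.
With n₃ = 4, and the known step contributing 2×(+0.15) V, the unknown satisfies 2·E° = 4×(+0.005) − 2×(+0.15) = -0.280.
E° = -0.280 / 2 = -0.140 V.

-0.140 V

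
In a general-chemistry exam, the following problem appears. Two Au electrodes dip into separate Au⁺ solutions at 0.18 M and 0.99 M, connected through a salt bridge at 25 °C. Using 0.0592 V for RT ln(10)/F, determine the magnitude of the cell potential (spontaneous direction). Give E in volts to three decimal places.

For a concentration cell E°cell = 0. The 0.99 M side is the cathode (reduction is favoured where [Au⁺] is higher).
With n = 1, E = −(0.0592/1) log([Au⁺]ₐₙ/[Au⁺]꜀ₐₜ) = −(0.0592/1) log(0.18/0.99) = −(0.0592/1)(-0.740) = +0.044 V.

+0.044 V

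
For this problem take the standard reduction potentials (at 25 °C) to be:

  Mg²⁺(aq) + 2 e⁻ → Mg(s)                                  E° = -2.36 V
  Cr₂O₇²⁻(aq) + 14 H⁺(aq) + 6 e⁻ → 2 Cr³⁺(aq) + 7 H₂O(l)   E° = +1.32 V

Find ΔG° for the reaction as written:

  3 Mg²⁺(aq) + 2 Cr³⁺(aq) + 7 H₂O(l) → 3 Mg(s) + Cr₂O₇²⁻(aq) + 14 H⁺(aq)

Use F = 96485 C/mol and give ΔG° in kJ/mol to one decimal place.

+2130.4 kJ/mol

As written, Mg²⁺/Mg is reduced (cathode) and Cr₂O₇²⁻/Cr³⁺ is oxidised (anode), so E°cell = (-2.36) − (+1.32) = -3.68 V.
Balancing electrons gives n = 6.
ΔG° = −nFE° = −(6)(96485)(-3.68) = 2,130,389 J = +2130.4 kJ/mol.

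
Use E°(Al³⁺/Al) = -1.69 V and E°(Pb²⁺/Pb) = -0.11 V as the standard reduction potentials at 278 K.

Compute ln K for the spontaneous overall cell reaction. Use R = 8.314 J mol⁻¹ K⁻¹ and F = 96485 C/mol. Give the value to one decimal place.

Cathode: Pb²⁺/Pb; anode: Al³⁺/Al. E°cell = (-0.11) − (-1.69) = +1.58 V, with n = 6.
ΔG° = −nFE° = −RT ln K, so ln K = nFE°/(RT) = (6)(96485)(+1.58) / ((8.314)(278)) = 395.743.

395.7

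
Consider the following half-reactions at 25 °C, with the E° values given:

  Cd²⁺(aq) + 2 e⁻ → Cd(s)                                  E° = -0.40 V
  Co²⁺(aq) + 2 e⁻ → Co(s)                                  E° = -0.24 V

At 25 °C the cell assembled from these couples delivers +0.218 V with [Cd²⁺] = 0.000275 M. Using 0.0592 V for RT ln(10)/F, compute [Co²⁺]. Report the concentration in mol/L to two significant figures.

Co²⁺/Co is the cathode, Cd²⁺/Cd the anode: E°cell = +0.16 V, n = 2.
Overall reaction: Co²⁺(aq) + Cd(s) → Co(s) + Cd²⁺(aq); Q = [Cd²⁺]^1/[Co²⁺]^1.
From E = E° − (0.0592/n) log Q: log Q = (E° − E)·n/0.0592 = (+0.16 − (+0.218))·2/0.0592 = -1.9595.
So 1·log[Co²⁺] = 1·log(0.000275) − log Q = -3.5607 − (-1.9595) = -1.6012; [Co²⁺] = 10^(-1.6012) ≈ 0.025 M.

0.025 M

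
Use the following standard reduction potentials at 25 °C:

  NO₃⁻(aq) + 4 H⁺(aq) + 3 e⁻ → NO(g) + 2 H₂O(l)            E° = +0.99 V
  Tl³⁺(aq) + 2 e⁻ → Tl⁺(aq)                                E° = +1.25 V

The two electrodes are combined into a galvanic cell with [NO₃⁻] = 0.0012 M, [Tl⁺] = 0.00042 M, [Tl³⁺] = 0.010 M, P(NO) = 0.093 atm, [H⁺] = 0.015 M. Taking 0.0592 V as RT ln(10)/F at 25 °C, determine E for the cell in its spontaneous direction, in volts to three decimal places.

Tl³⁺/Tl⁺ is the cathode (higher E°), NO₃⁻/NO the anode: E°cell = +1.25 − (+0.99) = +0.26 V, n = 6.
Overall: 3 Tl³⁺(aq) + 2 NO(g) + 4 H₂O(l) → 3 Tl⁺(aq) + 2 NO₃⁻(aq) + 8 H⁺(aq)
Q = [Tl⁺]^3·[NO₃⁻]^2·[H⁺]^8 / ([Tl³⁺]^3·P(NO)^2); log Q = -22.500.
E = E° − (0.0592/n) log Q = +0.26 − (0.0592/6)(-22.500) = +0.482 V.

+0.482 V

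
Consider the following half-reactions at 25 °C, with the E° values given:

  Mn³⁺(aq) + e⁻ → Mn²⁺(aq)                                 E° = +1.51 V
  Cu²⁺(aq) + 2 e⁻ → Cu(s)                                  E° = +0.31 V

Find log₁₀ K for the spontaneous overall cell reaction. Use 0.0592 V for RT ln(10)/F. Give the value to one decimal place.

Cathode: Mn³⁺/Mn²⁺; anode: Cu²⁺/Cu. E°cell = +1.20 V, n = 2.
log K = nE°cell / 0.0592 = (2)(+1.20) / 0.0592 = 40.5.

40.5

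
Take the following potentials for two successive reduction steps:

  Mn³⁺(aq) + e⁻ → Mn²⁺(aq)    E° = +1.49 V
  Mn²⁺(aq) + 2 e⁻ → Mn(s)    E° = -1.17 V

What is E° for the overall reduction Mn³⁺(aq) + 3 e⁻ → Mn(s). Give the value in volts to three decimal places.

Since ΔG° = −nFE° is additive over sequential reductions, n₃E°₃ = n₁E°₁ + n₂E°₂.
E°₃ = (1×+1.49 + 2×-1.17) / 3 = (-0.850) / 3 = -0.283 V.

-0.283 V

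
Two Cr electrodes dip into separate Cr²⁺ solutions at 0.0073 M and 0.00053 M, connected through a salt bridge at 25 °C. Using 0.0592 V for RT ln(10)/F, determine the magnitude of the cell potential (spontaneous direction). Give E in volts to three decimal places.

For a concentration cell E°cell = 0. The 0.0073 M side is the cathode (reduction is favoured where [Cr²⁺] is higher).
With n = 2, E = −(0.0592/2) log([Cr²⁺]ₐₙ/[Cr²⁺]꜀ₐₜ) = −(0.0592/2) log(0.00053/0.0073) = −(0.0592/2)(-1.139) = +0.034 V.

+0.034 V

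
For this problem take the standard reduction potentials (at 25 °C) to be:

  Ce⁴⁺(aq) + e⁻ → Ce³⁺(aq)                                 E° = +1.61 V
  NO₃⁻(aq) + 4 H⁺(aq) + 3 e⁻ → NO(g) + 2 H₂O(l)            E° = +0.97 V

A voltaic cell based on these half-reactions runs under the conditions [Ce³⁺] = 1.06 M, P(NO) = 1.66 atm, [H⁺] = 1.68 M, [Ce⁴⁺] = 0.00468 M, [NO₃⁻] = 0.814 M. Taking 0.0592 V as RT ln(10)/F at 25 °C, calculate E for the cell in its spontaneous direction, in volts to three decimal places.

+0.489 V

Ce⁴⁺/Ce³⁺ is the cathode (higher E°), NO₃⁻/NO the anode: E°cell = +1.61 − (+0.97) = +0.64 V, n = 3.
Overall: 3 Ce⁴⁺(aq) + NO(g) + 2 H₂O(l) → 3 Ce³⁺(aq) + NO₃⁻(aq) + 4 H⁺(aq)
Q = [Ce³⁺]^3·[NO₃⁻]·[H⁺]^4 / ([Ce⁴⁺]^3·P(NO)); log Q = 7.657.
E = E° − (0.0592/n) log Q = +0.64 − (0.0592/3)(7.657) = +0.489 V.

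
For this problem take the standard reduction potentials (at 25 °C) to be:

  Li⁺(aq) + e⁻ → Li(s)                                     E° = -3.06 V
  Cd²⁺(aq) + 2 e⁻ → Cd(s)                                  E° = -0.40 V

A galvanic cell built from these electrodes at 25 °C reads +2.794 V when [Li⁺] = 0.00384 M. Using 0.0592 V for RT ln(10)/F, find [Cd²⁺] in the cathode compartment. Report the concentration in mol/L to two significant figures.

Cd²⁺/Cd is the cathode, Li⁺/Li the anode: E°cell = +2.66 V, n = 2.
Overall reaction: Cd²⁺(aq) + 2 Li(s) → Cd(s) + 2 Li⁺(aq); Q = [Li⁺]^2/[Cd²⁺]^1.
From E = E° − (0.0592/n) log Q: log Q = (E° − E)·n/0.0592 = (+2.66 − (+2.794))·2/0.0592 = -4.5270.
So 1·log[Cd²⁺] = 2·log(0.00384) − log Q = -4.8313 − (-4.5270) = -0.3043; [Cd²⁺] = 10^(-0.3043) ≈ 0.50 M.

0.50 M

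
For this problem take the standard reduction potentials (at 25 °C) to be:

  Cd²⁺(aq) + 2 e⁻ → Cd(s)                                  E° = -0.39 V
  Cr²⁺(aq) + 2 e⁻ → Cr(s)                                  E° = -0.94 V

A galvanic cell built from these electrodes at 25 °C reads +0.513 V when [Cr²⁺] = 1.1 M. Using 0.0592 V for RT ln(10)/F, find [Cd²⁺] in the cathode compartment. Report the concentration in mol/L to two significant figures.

Cd²⁺/Cd is the cathode, Cr²⁺/Cr the anode: E°cell = +0.55 V, n = 2.
Overall reaction: Cd²⁺(aq) + Cr(s) → Cd(s) + Cr²⁺(aq); Q = [Cr²⁺]^1/[Cd²⁺]^1.
From E = E° − (0.0592/n) log Q: log Q = (E° − E)·n/0.0592 = (+0.55 − (+0.513))·2/0.0592 = 1.2500.
So 1·log[Cd²⁺] = 1·log(1.1) − log Q = 0.0414 − (1.2500) = -1.2086; [Cd²⁺] = 10^(-1.2086) ≈ 0.062 M.

0.062 M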